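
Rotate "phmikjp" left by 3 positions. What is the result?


Input: "phmikjp", rotate left by 3
First 3 characters: "phm"
Remaining characters: "ikjp"
Concatenate remaining + first: "ikjp" + "phm" = "ikjpphm"

ikjpphm


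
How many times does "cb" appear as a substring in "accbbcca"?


Searching for "cb" in "accbbcca"
Scanning each position:
  Position 0: "ac" => no
  Position 1: "cc" => no
  Position 2: "cb" => MATCH
  Position 3: "bb" => no
  Position 4: "bc" => no
  Position 5: "cc" => no
  Position 6: "ca" => no
Total occurrences: 1

1


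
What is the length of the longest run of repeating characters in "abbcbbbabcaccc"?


Input: "abbcbbbabcaccc"
Scanning for longest run:
  Position 1 ('b'): new char, reset run to 1
  Position 2 ('b'): continues run of 'b', length=2
  Position 3 ('c'): new char, reset run to 1
  Position 4 ('b'): new char, reset run to 1
  Position 5 ('b'): continues run of 'b', length=2
  Position 6 ('b'): continues run of 'b', length=3
  Position 7 ('a'): new char, reset run to 1
  Position 8 ('b'): new char, reset run to 1
  Position 9 ('c'): new char, reset run to 1
  Position 10 ('a'): new char, reset run to 1
  Position 11 ('c'): new char, reset run to 1
  Position 12 ('c'): continues run of 'c', length=2
  Position 13 ('c'): continues run of 'c', length=3
Longest run: 'b' with length 3

3


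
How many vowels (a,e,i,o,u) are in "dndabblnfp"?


Input: dndabblnfp
Checking each character:
  'd' at position 0: consonant
  'n' at position 1: consonant
  'd' at position 2: consonant
  'a' at position 3: vowel (running total: 1)
  'b' at position 4: consonant
  'b' at position 5: consonant
  'l' at position 6: consonant
  'n' at position 7: consonant
  'f' at position 8: consonant
  'p' at position 9: consonant
Total vowels: 1

1


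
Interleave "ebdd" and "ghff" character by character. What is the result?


Interleaving "ebdd" and "ghff":
  Position 0: 'e' from first, 'g' from second => "eg"
  Position 1: 'b' from first, 'h' from second => "bh"
  Position 2: 'd' from first, 'f' from second => "df"
  Position 3: 'd' from first, 'f' from second => "df"
Result: egbhdfdf

egbhdfdf


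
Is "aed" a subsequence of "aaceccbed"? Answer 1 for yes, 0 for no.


Check if "aed" is a subsequence of "aaceccbed"
Greedy scan:
  Position 0 ('a'): matches sub[0] = 'a'
  Position 1 ('a'): no match needed
  Position 2 ('c'): no match needed
  Position 3 ('e'): matches sub[1] = 'e'
  Position 4 ('c'): no match needed
  Position 5 ('c'): no match needed
  Position 6 ('b'): no match needed
  Position 7 ('e'): no match needed
  Position 8 ('d'): matches sub[2] = 'd'
All 3 characters matched => is a subsequence

1


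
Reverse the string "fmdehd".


Input: fmdehd
Reading characters right to left:
  Position 5: 'd'
  Position 4: 'h'
  Position 3: 'e'
  Position 2: 'd'
  Position 1: 'm'
  Position 0: 'f'
Reversed: dhedmf

dhedmf


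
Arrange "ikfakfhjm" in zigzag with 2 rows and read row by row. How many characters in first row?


Zigzag "ikfakfhjm" into 2 rows:
Placing characters:
  'i' => row 0
  'k' => row 1
  'f' => row 0
  'a' => row 1
  'k' => row 0
  'f' => row 1
  'h' => row 0
  'j' => row 1
  'm' => row 0
Rows:
  Row 0: "ifkhm"
  Row 1: "kafj"
First row length: 5

5


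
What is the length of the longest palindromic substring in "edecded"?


Input: "edecded"
Checking substrings for palindromes:
  [0:3] "ede" (len 3) => palindrome
  [4:7] "ded" (len 3) => palindrome
Longest palindromic substring: "ede" with length 3

3


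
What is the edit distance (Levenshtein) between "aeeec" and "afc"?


Computing edit distance: "aeeec" -> "afc"
DP table:
           a    f    c
      0    1    2    3
  a   1    0    1    2
  e   2    1    1    2
  e   3    2    2    2
  e   4    3    3    3
  c   5    4    4    3
Edit distance = dp[5][3] = 3

3


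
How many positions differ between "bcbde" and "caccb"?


Comparing "bcbde" and "caccb" position by position:
  Position 0: 'b' vs 'c' => DIFFER
  Position 1: 'c' vs 'a' => DIFFER
  Position 2: 'b' vs 'c' => DIFFER
  Position 3: 'd' vs 'c' => DIFFER
  Position 4: 'e' vs 'b' => DIFFER
Positions that differ: 5

5


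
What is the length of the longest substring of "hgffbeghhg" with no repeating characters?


Input: "hgffbeghhg"
Sliding window (track last position of each char):
  Position 0 ('h'): window [0,0] length 1 -- new best
  Position 1 ('g'): window [0,1] length 2 -- new best
  Position 2 ('f'): window [0,2] length 3 -- new best
  Position 3 ('f'): repeat (last at 2), move window start to 3
  Position 3 ('f'): window [3,3] length 1
  Position 4 ('b'): window [3,4] length 2
  Position 5 ('e'): window [3,5] length 3
  Position 6 ('g'): window [3,6] length 4 -- new best
  Position 7 ('h'): window [3,7] length 5 -- new best
  Position 8 ('h'): repeat (last at 7), move window start to 8
  Position 8 ('h'): window [8,8] length 1
  Position 9 ('g'): window [8,9] length 2
Longest substring with no repeats: "fbegh" with length 5

5


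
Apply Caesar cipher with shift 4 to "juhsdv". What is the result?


Caesar cipher: shift "juhsdv" by 4
  'j' (pos 9) + 4 = pos 13 = 'n'
  'u' (pos 20) + 4 = pos 24 = 'y'
  'h' (pos 7) + 4 = pos 11 = 'l'
  's' (pos 18) + 4 = pos 22 = 'w'
  'd' (pos 3) + 4 = pos 7 = 'h'
  'v' (pos 21) + 4 = pos 25 = 'z'
Result: nylwhz

nylwhz


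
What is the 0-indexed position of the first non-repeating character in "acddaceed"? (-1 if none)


Input: acddaceed
Character frequencies:
  'a': 2
  'c': 2
  'd': 3
  'e': 2
Scanning left to right for freq == 1:
  Position 0 ('a'): freq=2, skip
  Position 1 ('c'): freq=2, skip
  Position 2 ('d'): freq=3, skip
  Position 3 ('d'): freq=3, skip
  Position 4 ('a'): freq=2, skip
  Position 5 ('c'): freq=2, skip
  Position 6 ('e'): freq=2, skip
  Position 7 ('e'): freq=2, skip
  Position 8 ('d'): freq=3, skip
  No unique character found => answer = -1

-1


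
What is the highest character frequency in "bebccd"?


Input: bebccd
Character counts:
  'b': 2
  'c': 2
  'd': 1
  'e': 1
Maximum frequency: 2

2


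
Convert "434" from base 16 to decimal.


Input: "434" in base 16
Positional expansion:
  Digit '4' (value 4) x 16^2 = 1024
  Digit '3' (value 3) x 16^1 = 48
  Digit '4' (value 4) x 16^0 = 4
Sum = 1076

1076


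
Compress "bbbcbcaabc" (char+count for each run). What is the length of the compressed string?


Input: bbbcbcaabc
Runs:
  'b' x 3 => "b3"
  'c' x 1 => "c1"
  'b' x 1 => "b1"
  'c' x 1 => "c1"
  'a' x 2 => "a2"
  'b' x 1 => "b1"
  'c' x 1 => "c1"
Compressed: "b3c1b1c1a2b1c1"
Compressed length: 14

14


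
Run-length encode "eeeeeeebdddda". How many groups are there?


Input: eeeeeeebdddda
Scanning for consecutive runs:
  Group 1: 'e' x 7 (positions 0-6)
  Group 2: 'b' x 1 (positions 7-7)
  Group 3: 'd' x 4 (positions 8-11)
  Group 4: 'a' x 1 (positions 12-12)
Total groups: 4

4


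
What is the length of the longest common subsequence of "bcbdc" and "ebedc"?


LCS of "bcbdc" and "ebedc"
DP table:
           e    b    e    d    c
      0    0    0    0    0    0
  b   0    0    1    1    1    1
  c   0    0    1    1    1    2
  b   0    0    1    1    1    2
  d   0    0    1    1    2    2
  c   0    0    1    1    2    3
LCS length = dp[5][5] = 3

3


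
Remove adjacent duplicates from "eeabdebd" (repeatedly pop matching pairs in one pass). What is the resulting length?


Input: eeabdebd
Stack-based adjacent duplicate removal:
  Read 'e': push. Stack: e
  Read 'e': matches stack top 'e' => pop. Stack: (empty)
  Read 'a': push. Stack: a
  Read 'b': push. Stack: ab
  Read 'd': push. Stack: abd
  Read 'e': push. Stack: abde
  Read 'b': push. Stack: abdeb
  Read 'd': push. Stack: abdebd
Final stack: "abdebd" (length 6)

6


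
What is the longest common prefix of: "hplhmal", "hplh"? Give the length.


Words: hplhmal, hplh
  Position 0: all 'h' => match
  Position 1: all 'p' => match
  Position 2: all 'l' => match
  Position 3: all 'h' => match
LCP = "hplh" (length 4)

4


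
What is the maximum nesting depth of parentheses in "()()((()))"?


Input: "()()((()))"
Tracking depth:
  Position 0 '(': depth becomes 1
  Position 1 ')': depth becomes 0
  Position 2 '(': depth becomes 1
  Position 3 ')': depth becomes 0
  Position 4 '(': depth becomes 1
  Position 5 '(': depth becomes 2
  Position 6 '(': depth becomes 3
  Position 7 ')': depth becomes 2
  Position 8 ')': depth becomes 1
  Position 9 ')': depth becomes 0
Maximum depth reached: 3

3


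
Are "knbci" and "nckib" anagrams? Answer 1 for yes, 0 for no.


Strings: "knbci", "nckib"
Sorted first:  bcikn
Sorted second: bcikn
Sorted forms match => anagrams

1


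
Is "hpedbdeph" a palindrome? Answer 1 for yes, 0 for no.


Input: hpedbdeph
Reversed: hpedbdeph
  Compare pos 0 ('h') with pos 8 ('h'): match
  Compare pos 1 ('p') with pos 7 ('p'): match
  Compare pos 2 ('e') with pos 6 ('e'): match
  Compare pos 3 ('d') with pos 5 ('d'): match
Result: palindrome

1


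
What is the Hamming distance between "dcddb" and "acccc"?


Comparing "dcddb" and "acccc" position by position:
  Position 0: 'd' vs 'a' => differ
  Position 1: 'c' vs 'c' => same
  Position 2: 'd' vs 'c' => differ
  Position 3: 'd' vs 'c' => differ
  Position 4: 'b' vs 'c' => differ
Total differences (Hamming distance): 4

4


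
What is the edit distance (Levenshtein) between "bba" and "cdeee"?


Computing edit distance: "bba" -> "cdeee"
DP table:
           c    d    e    e    e
      0    1    2    3    4    5
  b   1    1    2    3    4    5
  b   2    2    2    3    4    5
  a   3    3    3    3    4    5
Edit distance = dp[3][5] = 5

5


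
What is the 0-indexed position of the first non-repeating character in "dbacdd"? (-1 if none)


Input: dbacdd
Character frequencies:
  'a': 1
  'b': 1
  'c': 1
  'd': 3
Scanning left to right for freq == 1:
  Position 0 ('d'): freq=3, skip
  Position 1 ('b'): unique! => answer = 1

1


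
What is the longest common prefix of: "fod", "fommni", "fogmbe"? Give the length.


Words: fod, fommni, fogmbe
  Position 0: all 'f' => match
  Position 1: all 'o' => match
  Position 2: ('d', 'm', 'g') => mismatch, stop
LCP = "fo" (length 2)

2


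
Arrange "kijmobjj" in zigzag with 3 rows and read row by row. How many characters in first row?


Zigzag "kijmobjj" into 3 rows:
Placing characters:
  'k' => row 0
  'i' => row 1
  'j' => row 2
  'm' => row 1
  'o' => row 0
  'b' => row 1
  'j' => row 2
  'j' => row 1
Rows:
  Row 0: "ko"
  Row 1: "imbj"
  Row 2: "jj"
First row length: 2

2


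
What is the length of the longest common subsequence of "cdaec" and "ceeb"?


LCS of "cdaec" and "ceeb"
DP table:
           c    e    e    b
      0    0    0    0    0
  c   0    1    1    1    1
  d   0    1    1    1    1
  a   0    1    1    1    1
  e   0    1    2    2    2
  c   0    1    2    2    2
LCS length = dp[5][4] = 2

2


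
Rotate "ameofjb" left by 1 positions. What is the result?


Input: "ameofjb", rotate left by 1
First 1 characters: "a"
Remaining characters: "meofjb"
Concatenate remaining + first: "meofjb" + "a" = "meofjba"

meofjba


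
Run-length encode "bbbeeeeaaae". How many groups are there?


Input: bbbeeeeaaae
Scanning for consecutive runs:
  Group 1: 'b' x 3 (positions 0-2)
  Group 2: 'e' x 4 (positions 3-6)
  Group 3: 'a' x 3 (positions 7-9)
  Group 4: 'e' x 1 (positions 10-10)
Total groups: 4

4


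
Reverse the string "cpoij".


Input: cpoij
Reading characters right to left:
  Position 4: 'j'
  Position 3: 'i'
  Position 2: 'o'
  Position 1: 'p'
  Position 0: 'c'
Reversed: jiopc

jiopc


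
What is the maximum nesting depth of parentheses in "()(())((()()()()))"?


Input: "()(())((()()()()))"
Tracking depth:
  Position 0 '(': depth becomes 1
  Position 1 ')': depth becomes 0
  Position 2 '(': depth becomes 1
  Position 3 '(': depth becomes 2
  Position 4 ')': depth becomes 1
  Position 5 ')': depth becomes 0
  Position 6 '(': depth becomes 1
  Position 7 '(': depth becomes 2
  Position 8 '(': depth becomes 3
  Position 9 ')': depth becomes 2
  Position 10 '(': depth becomes 3
  Position 11 ')': depth becomes 2
  Position 12 '(': depth becomes 3
  Position 13 ')': depth becomes 2
  Position 14 '(': depth becomes 3
  Position 15 ')': depth becomes 2
  Position 16 ')': depth becomes 1
  Position 17 ')': depth becomes 0
Maximum depth reached: 3

3


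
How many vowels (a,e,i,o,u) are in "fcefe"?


Input: fcefe
Checking each character:
  'f' at position 0: consonant
  'c' at position 1: consonant
  'e' at position 2: vowel (running total: 1)
  'f' at position 3: consonant
  'e' at position 4: vowel (running total: 2)
Total vowels: 2

2


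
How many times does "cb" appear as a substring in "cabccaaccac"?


Searching for "cb" in "cabccaaccac"
Scanning each position:
  Position 0: "ca" => no
  Position 1: "ab" => no
  Position 2: "bc" => no
  Position 3: "cc" => no
  Position 4: "ca" => no
  Position 5: "aa" => no
  Position 6: "ac" => no
  Position 7: "cc" => no
  Position 8: "ca" => no
  Position 9: "ac" => no
Total occurrences: 0

0


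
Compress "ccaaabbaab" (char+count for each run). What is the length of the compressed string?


Input: ccaaabbaab
Runs:
  'c' x 2 => "c2"
  'a' x 3 => "a3"
  'b' x 2 => "b2"
  'a' x 2 => "a2"
  'b' x 1 => "b1"
Compressed: "c2a3b2a2b1"
Compressed length: 10

10


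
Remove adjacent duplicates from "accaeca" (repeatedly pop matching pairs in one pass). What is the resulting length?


Input: accaeca
Stack-based adjacent duplicate removal:
  Read 'a': push. Stack: a
  Read 'c': push. Stack: ac
  Read 'c': matches stack top 'c' => pop. Stack: a
  Read 'a': matches stack top 'a' => pop. Stack: (empty)
  Read 'e': push. Stack: e
  Read 'c': push. Stack: ec
  Read 'a': push. Stack: eca
Final stack: "eca" (length 3)

3


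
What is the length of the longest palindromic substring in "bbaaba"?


Input: "bbaaba"
Checking substrings for palindromes:
  [1:5] "baab" (len 4) => palindrome
  [3:6] "aba" (len 3) => palindrome
  [0:2] "bb" (len 2) => palindrome
  [2:4] "aa" (len 2) => palindrome
Longest palindromic substring: "baab" with length 4

4


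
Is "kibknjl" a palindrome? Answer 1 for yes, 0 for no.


Input: kibknjl
Reversed: ljnkbik
  Compare pos 0 ('k') with pos 6 ('l'): MISMATCH
  Compare pos 1 ('i') with pos 5 ('j'): MISMATCH
  Compare pos 2 ('b') with pos 4 ('n'): MISMATCH
Result: not a palindrome

0


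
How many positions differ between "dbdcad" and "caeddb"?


Comparing "dbdcad" and "caeddb" position by position:
  Position 0: 'd' vs 'c' => DIFFER
  Position 1: 'b' vs 'a' => DIFFER
  Position 2: 'd' vs 'e' => DIFFER
  Position 3: 'c' vs 'd' => DIFFER
  Position 4: 'a' vs 'd' => DIFFER
  Position 5: 'd' vs 'b' => DIFFER
Positions that differ: 6

6


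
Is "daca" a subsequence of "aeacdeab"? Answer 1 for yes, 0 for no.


Check if "daca" is a subsequence of "aeacdeab"
Greedy scan:
  Position 0 ('a'): no match needed
  Position 1 ('e'): no match needed
  Position 2 ('a'): no match needed
  Position 3 ('c'): no match needed
  Position 4 ('d'): matches sub[0] = 'd'
  Position 5 ('e'): no match needed
  Position 6 ('a'): matches sub[1] = 'a'
  Position 7 ('b'): no match needed
Only matched 2/4 characters => not a subsequence

0


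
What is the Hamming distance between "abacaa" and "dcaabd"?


Comparing "abacaa" and "dcaabd" position by position:
  Position 0: 'a' vs 'd' => differ
  Position 1: 'b' vs 'c' => differ
  Position 2: 'a' vs 'a' => same
  Position 3: 'c' vs 'a' => differ
  Position 4: 'a' vs 'b' => differ
  Position 5: 'a' vs 'd' => differ
Total differences (Hamming distance): 5

5


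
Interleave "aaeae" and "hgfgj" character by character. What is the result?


Interleaving "aaeae" and "hgfgj":
  Position 0: 'a' from first, 'h' from second => "ah"
  Position 1: 'a' from first, 'g' from second => "ag"
  Position 2: 'e' from first, 'f' from second => "ef"
  Position 3: 'a' from first, 'g' from second => "ag"
  Position 4: 'e' from first, 'j' from second => "ej"
Result: ahagefagej

ahagefagej


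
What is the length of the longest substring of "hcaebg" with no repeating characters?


Input: "hcaebg"
Sliding window (track last position of each char):
  Position 0 ('h'): window [0,0] length 1 -- new best
  Position 1 ('c'): window [0,1] length 2 -- new best
  Position 2 ('a'): window [0,2] length 3 -- new best
  Position 3 ('e'): window [0,3] length 4 -- new best
  Position 4 ('b'): window [0,4] length 5 -- new best
  Position 5 ('g'): window [0,5] length 6 -- new best
Longest substring with no repeats: "hcaebg" with length 6

6


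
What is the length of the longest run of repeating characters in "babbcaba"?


Input: "babbcaba"
Scanning for longest run:
  Position 1 ('a'): new char, reset run to 1
  Position 2 ('b'): new char, reset run to 1
  Position 3 ('b'): continues run of 'b', length=2
  Position 4 ('c'): new char, reset run to 1
  Position 5 ('a'): new char, reset run to 1
  Position 6 ('b'): new char, reset run to 1
  Position 7 ('a'): new char, reset run to 1
Longest run: 'b' with length 2

2


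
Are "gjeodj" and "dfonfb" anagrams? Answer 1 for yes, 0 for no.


Strings: "gjeodj", "dfonfb"
Sorted first:  degjjo
Sorted second: bdffno
Differ at position 0: 'd' vs 'b' => not anagrams

0


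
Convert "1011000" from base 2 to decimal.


Input: "1011000" in base 2
Positional expansion:
  Digit '1' (value 1) x 2^6 = 64
  Digit '0' (value 0) x 2^5 = 0
  Digit '1' (value 1) x 2^4 = 16
  Digit '1' (value 1) x 2^3 = 8
  Digit '0' (value 0) x 2^2 = 0
  Digit '0' (value 0) x 2^1 = 0
  Digit '0' (value 0) x 2^0 = 0
Sum = 88

88


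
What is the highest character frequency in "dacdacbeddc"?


Input: dacdacbeddc
Character counts:
  'a': 2
  'b': 1
  'c': 3
  'd': 4
  'e': 1
Maximum frequency: 4

4


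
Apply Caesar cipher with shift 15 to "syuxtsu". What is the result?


Caesar cipher: shift "syuxtsu" by 15
  's' (pos 18) + 15 = pos 7 = 'h'
  'y' (pos 24) + 15 = pos 13 = 'n'
  'u' (pos 20) + 15 = pos 9 = 'j'
  'x' (pos 23) + 15 = pos 12 = 'm'
  't' (pos 19) + 15 = pos 8 = 'i'
  's' (pos 18) + 15 = pos 7 = 'h'
  'u' (pos 20) + 15 = pos 9 = 'j'
Result: hnjmihj

hnjmihj


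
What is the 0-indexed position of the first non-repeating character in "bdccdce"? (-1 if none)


Input: bdccdce
Character frequencies:
  'b': 1
  'c': 3
  'd': 2
  'e': 1
Scanning left to right for freq == 1:
  Position 0 ('b'): unique! => answer = 0

0


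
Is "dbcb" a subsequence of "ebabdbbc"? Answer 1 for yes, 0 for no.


Check if "dbcb" is a subsequence of "ebabdbbc"
Greedy scan:
  Position 0 ('e'): no match needed
  Position 1 ('b'): no match needed
  Position 2 ('a'): no match needed
  Position 3 ('b'): no match needed
  Position 4 ('d'): matches sub[0] = 'd'
  Position 5 ('b'): matches sub[1] = 'b'
  Position 6 ('b'): no match needed
  Position 7 ('c'): matches sub[2] = 'c'
Only matched 3/4 characters => not a subsequence

0


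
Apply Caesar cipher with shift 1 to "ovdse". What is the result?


Caesar cipher: shift "ovdse" by 1
  'o' (pos 14) + 1 = pos 15 = 'p'
  'v' (pos 21) + 1 = pos 22 = 'w'
  'd' (pos 3) + 1 = pos 4 = 'e'
  's' (pos 18) + 1 = pos 19 = 't'
  'e' (pos 4) + 1 = pos 5 = 'f'
Result: pwetf

pwetf


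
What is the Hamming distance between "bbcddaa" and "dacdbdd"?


Comparing "bbcddaa" and "dacdbdd" position by position:
  Position 0: 'b' vs 'd' => differ
  Position 1: 'b' vs 'a' => differ
  Position 2: 'c' vs 'c' => same
  Position 3: 'd' vs 'd' => same
  Position 4: 'd' vs 'b' => differ
  Position 5: 'a' vs 'd' => differ
  Position 6: 'a' vs 'd' => differ
Total differences (Hamming distance): 5

5


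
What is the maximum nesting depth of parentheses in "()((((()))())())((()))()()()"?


Input: "()((((()))())())((()))()()()"
Tracking depth:
  Position 0 '(': depth becomes 1
  Position 1 ')': depth becomes 0
  Position 2 '(': depth becomes 1
  Position 3 '(': depth becomes 2
  Position 4 '(': depth becomes 3
  Position 5 '(': depth becomes 4
  Position 6 '(': depth becomes 5
  Position 7 ')': depth becomes 4
  Position 8 ')': depth becomes 3
  Position 9 ')': depth becomes 2
  Position 10 '(': depth becomes 3
  Position 11 ')': depth becomes 2
  Position 12 ')': depth becomes 1
  Position 13 '(': depth becomes 2
  Position 14 ')': depth becomes 1
  Position 15 ')': depth becomes 0
  Position 16 '(': depth becomes 1
  Position 17 '(': depth becomes 2
  Position 18 '(': depth becomes 3
  Position 19 ')': depth becomes 2
  Position 20 ')': depth becomes 1
  Position 21 ')': depth becomes 0
  Position 22 '(': depth becomes 1
  Position 23 ')': depth becomes 0
  Position 24 '(': depth becomes 1
  Position 25 ')': depth becomes 0
  Position 26 '(': depth becomes 1
  Position 27 ')': depth becomes 0
Maximum depth reached: 5

5


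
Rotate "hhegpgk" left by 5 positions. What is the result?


Input: "hhegpgk", rotate left by 5
First 5 characters: "hhegp"
Remaining characters: "gk"
Concatenate remaining + first: "gk" + "hhegp" = "gkhhegp"

gkhhegp


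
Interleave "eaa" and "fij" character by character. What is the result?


Interleaving "eaa" and "fij":
  Position 0: 'e' from first, 'f' from second => "ef"
  Position 1: 'a' from first, 'i' from second => "ai"
  Position 2: 'a' from first, 'j' from second => "aj"
Result: efaiaj

efaiaj


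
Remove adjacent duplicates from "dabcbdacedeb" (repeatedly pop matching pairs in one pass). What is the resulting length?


Input: dabcbdacedeb
Stack-based adjacent duplicate removal:
  Read 'd': push. Stack: d
  Read 'a': push. Stack: da
  Read 'b': push. Stack: dab
  Read 'c': push. Stack: dabc
  Read 'b': push. Stack: dabcb
  Read 'd': push. Stack: dabcbd
  Read 'a': push. Stack: dabcbda
  Read 'c': push. Stack: dabcbdac
  Read 'e': push. Stack: dabcbdace
  Read 'd': push. Stack: dabcbdaced
  Read 'e': push. Stack: dabcbdacede
  Read 'b': push. Stack: dabcbdacedeb
Final stack: "dabcbdacedeb" (length 12)

12


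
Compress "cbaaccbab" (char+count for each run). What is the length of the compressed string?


Input: cbaaccbab
Runs:
  'c' x 1 => "c1"
  'b' x 1 => "b1"
  'a' x 2 => "a2"
  'c' x 2 => "c2"
  'b' x 1 => "b1"
  'a' x 1 => "a1"
  'b' x 1 => "b1"
Compressed: "c1b1a2c2b1a1b1"
Compressed length: 14

14


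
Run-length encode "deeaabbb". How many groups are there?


Input: deeaabbb
Scanning for consecutive runs:
  Group 1: 'd' x 1 (positions 0-0)
  Group 2: 'e' x 2 (positions 1-2)
  Group 3: 'a' x 2 (positions 3-4)
  Group 4: 'b' x 3 (positions 5-7)
Total groups: 4

4


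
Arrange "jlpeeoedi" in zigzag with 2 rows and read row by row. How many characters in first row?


Zigzag "jlpeeoedi" into 2 rows:
Placing characters:
  'j' => row 0
  'l' => row 1
  'p' => row 0
  'e' => row 1
  'e' => row 0
  'o' => row 1
  'e' => row 0
  'd' => row 1
  'i' => row 0
Rows:
  Row 0: "jpeei"
  Row 1: "leod"
First row length: 5

5


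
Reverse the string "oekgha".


Input: oekgha
Reading characters right to left:
  Position 5: 'a'
  Position 4: 'h'
  Position 3: 'g'
  Position 2: 'k'
  Position 1: 'e'
  Position 0: 'o'
Reversed: ahgkeo

ahgkeo


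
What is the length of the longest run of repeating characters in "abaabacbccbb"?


Input: "abaabacbccbb"
Scanning for longest run:
  Position 1 ('b'): new char, reset run to 1
  Position 2 ('a'): new char, reset run to 1
  Position 3 ('a'): continues run of 'a', length=2
  Position 4 ('b'): new char, reset run to 1
  Position 5 ('a'): new char, reset run to 1
  Position 6 ('c'): new char, reset run to 1
  Position 7 ('b'): new char, reset run to 1
  Position 8 ('c'): new char, reset run to 1
  Position 9 ('c'): continues run of 'c', length=2
  Position 10 ('b'): new char, reset run to 1
  Position 11 ('b'): continues run of 'b', length=2
Longest run: 'a' with length 2

2


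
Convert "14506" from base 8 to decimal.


Input: "14506" in base 8
Positional expansion:
  Digit '1' (value 1) x 8^4 = 4096
  Digit '4' (value 4) x 8^3 = 2048
  Digit '5' (value 5) x 8^2 = 320
  Digit '0' (value 0) x 8^1 = 0
  Digit '6' (value 6) x 8^0 = 6
Sum = 6470

6470


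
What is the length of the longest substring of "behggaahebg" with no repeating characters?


Input: "behggaahebg"
Sliding window (track last position of each char):
  Position 0 ('b'): window [0,0] length 1 -- new best
  Position 1 ('e'): window [0,1] length 2 -- new best
  Position 2 ('h'): window [0,2] length 3 -- new best
  Position 3 ('g'): window [0,3] length 4 -- new best
  Position 4 ('g'): repeat (last at 3), move window start to 4
  Position 4 ('g'): window [4,4] length 1
  Position 5 ('a'): window [4,5] length 2
  Position 6 ('a'): repeat (last at 5), move window start to 6
  Position 6 ('a'): window [6,6] length 1
  Position 7 ('h'): window [6,7] length 2
  Position 8 ('e'): window [6,8] length 3
  Position 9 ('b'): window [6,9] length 4
  Position 10 ('g'): window [6,10] length 5 -- new best
Longest substring with no repeats: "ahebg" with length 5

5


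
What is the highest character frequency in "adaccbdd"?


Input: adaccbdd
Character counts:
  'a': 2
  'b': 1
  'c': 2
  'd': 3
Maximum frequency: 3

3


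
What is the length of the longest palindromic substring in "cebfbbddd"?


Input: "cebfbbddd"
Checking substrings for palindromes:
  [2:5] "bfb" (len 3) => palindrome
  [6:9] "ddd" (len 3) => palindrome
  [4:6] "bb" (len 2) => palindrome
  [6:8] "dd" (len 2) => palindrome
  [7:9] "dd" (len 2) => palindrome
Longest palindromic substring: "bfb" with length 3

3


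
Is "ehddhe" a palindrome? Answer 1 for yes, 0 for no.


Input: ehddhe
Reversed: ehddhe
  Compare pos 0 ('e') with pos 5 ('e'): match
  Compare pos 1 ('h') with pos 4 ('h'): match
  Compare pos 2 ('d') with pos 3 ('d'): match
Result: palindrome

1


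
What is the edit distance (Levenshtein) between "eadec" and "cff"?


Computing edit distance: "eadec" -> "cff"
DP table:
           c    f    f
      0    1    2    3
  e   1    1    2    3
  a   2    2    2    3
  d   3    3    3    3
  e   4    4    4    4
  c   5    4    5    5
Edit distance = dp[5][3] = 5

5


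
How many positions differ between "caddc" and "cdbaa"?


Comparing "caddc" and "cdbaa" position by position:
  Position 0: 'c' vs 'c' => same
  Position 1: 'a' vs 'd' => DIFFER
  Position 2: 'd' vs 'b' => DIFFER
  Position 3: 'd' vs 'a' => DIFFER
  Position 4: 'c' vs 'a' => DIFFER
Positions that differ: 4

4


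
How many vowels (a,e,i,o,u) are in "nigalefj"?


Input: nigalefj
Checking each character:
  'n' at position 0: consonant
  'i' at position 1: vowel (running total: 1)
  'g' at position 2: consonant
  'a' at position 3: vowel (running total: 2)
  'l' at position 4: consonant
  'e' at position 5: vowel (running total: 3)
  'f' at position 6: consonant
  'j' at position 7: consonant
Total vowels: 3

3


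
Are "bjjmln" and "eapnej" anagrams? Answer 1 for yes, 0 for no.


Strings: "bjjmln", "eapnej"
Sorted first:  bjjlmn
Sorted second: aeejnp
Differ at position 0: 'b' vs 'a' => not anagrams

0


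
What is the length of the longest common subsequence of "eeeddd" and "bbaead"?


LCS of "eeeddd" and "bbaead"
DP table:
           b    b    a    e    a    d
      0    0    0    0    0    0    0
  e   0    0    0    0    1    1    1
  e   0    0    0    0    1    1    1
  e   0    0    0    0    1    1    1
  d   0    0    0    0    1    1    2
  d   0    0    0    0    1    1    2
  d   0    0    0    0    1    1    2
LCS length = dp[6][6] = 2

2


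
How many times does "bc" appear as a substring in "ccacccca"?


Searching for "bc" in "ccacccca"
Scanning each position:
  Position 0: "cc" => no
  Position 1: "ca" => no
  Position 2: "ac" => no
  Position 3: "cc" => no
  Position 4: "cc" => no
  Position 5: "cc" => no
  Position 6: "ca" => no
Total occurrences: 0

0


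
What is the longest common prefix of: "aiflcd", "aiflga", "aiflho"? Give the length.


Words: aiflcd, aiflga, aiflho
  Position 0: all 'a' => match
  Position 1: all 'i' => match
  Position 2: all 'f' => match
  Position 3: all 'l' => match
  Position 4: ('c', 'g', 'h') => mismatch, stop
LCP = "aifl" (length 4)

4


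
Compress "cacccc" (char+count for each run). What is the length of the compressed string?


Input: cacccc
Runs:
  'c' x 1 => "c1"
  'a' x 1 => "a1"
  'c' x 4 => "c4"
Compressed: "c1a1c4"
Compressed length: 6

6


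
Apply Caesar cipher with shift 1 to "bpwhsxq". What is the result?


Caesar cipher: shift "bpwhsxq" by 1
  'b' (pos 1) + 1 = pos 2 = 'c'
  'p' (pos 15) + 1 = pos 16 = 'q'
  'w' (pos 22) + 1 = pos 23 = 'x'
  'h' (pos 7) + 1 = pos 8 = 'i'
  's' (pos 18) + 1 = pos 19 = 't'
  'x' (pos 23) + 1 = pos 24 = 'y'
  'q' (pos 16) + 1 = pos 17 = 'r'
Result: cqxityr

cqxityr


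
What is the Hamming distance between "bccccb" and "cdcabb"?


Comparing "bccccb" and "cdcabb" position by position:
  Position 0: 'b' vs 'c' => differ
  Position 1: 'c' vs 'd' => differ
  Position 2: 'c' vs 'c' => same
  Position 3: 'c' vs 'a' => differ
  Position 4: 'c' vs 'b' => differ
  Position 5: 'b' vs 'b' => same
Total differences (Hamming distance): 4

4


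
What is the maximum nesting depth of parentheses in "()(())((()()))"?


Input: "()(())((()()))"
Tracking depth:
  Position 0 '(': depth becomes 1
  Position 1 ')': depth becomes 0
  Position 2 '(': depth becomes 1
  Position 3 '(': depth becomes 2
  Position 4 ')': depth becomes 1
  Position 5 ')': depth becomes 0
  Position 6 '(': depth becomes 1
  Position 7 '(': depth becomes 2
  Position 8 '(': depth becomes 3
  Position 9 ')': depth becomes 2
  Position 10 '(': depth becomes 3
  Position 11 ')': depth becomes 2
  Position 12 ')': depth becomes 1
  Position 13 ')': depth becomes 0
Maximum depth reached: 3

3


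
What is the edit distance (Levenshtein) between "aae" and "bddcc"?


Computing edit distance: "aae" -> "bddcc"
DP table:
           b    d    d    c    c
      0    1    2    3    4    5
  a   1    1    2    3    4    5
  a   2    2    2    3    4    5
  e   3    3    3    3    4    5
Edit distance = dp[3][5] = 5

5


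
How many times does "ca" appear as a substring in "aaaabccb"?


Searching for "ca" in "aaaabccb"
Scanning each position:
  Position 0: "aa" => no
  Position 1: "aa" => no
  Position 2: "aa" => no
  Position 3: "ab" => no
  Position 4: "bc" => no
  Position 5: "cc" => no
  Position 6: "cb" => no
Total occurrences: 0

0


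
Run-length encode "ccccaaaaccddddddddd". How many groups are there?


Input: ccccaaaaccddddddddd
Scanning for consecutive runs:
  Group 1: 'c' x 4 (positions 0-3)
  Group 2: 'a' x 4 (positions 4-7)
  Group 3: 'c' x 2 (positions 8-9)
  Group 4: 'd' x 9 (positions 10-18)
Total groups: 4

4


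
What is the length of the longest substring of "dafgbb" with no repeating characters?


Input: "dafgbb"
Sliding window (track last position of each char):
  Position 0 ('d'): window [0,0] length 1 -- new best
  Position 1 ('a'): window [0,1] length 2 -- new best
  Position 2 ('f'): window [0,2] length 3 -- new best
  Position 3 ('g'): window [0,3] length 4 -- new best
  Position 4 ('b'): window [0,4] length 5 -- new best
  Position 5 ('b'): repeat (last at 4), move window start to 5
  Position 5 ('b'): window [5,5] length 1
Longest substring with no repeats: "dafgb" with length 5

5


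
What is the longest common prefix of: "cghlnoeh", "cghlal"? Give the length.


Words: cghlnoeh, cghlal
  Position 0: all 'c' => match
  Position 1: all 'g' => match
  Position 2: all 'h' => match
  Position 3: all 'l' => match
  Position 4: ('n', 'a') => mismatch, stop
LCP = "cghl" (length 4)

4


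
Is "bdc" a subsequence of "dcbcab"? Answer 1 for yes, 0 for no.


Check if "bdc" is a subsequence of "dcbcab"
Greedy scan:
  Position 0 ('d'): no match needed
  Position 1 ('c'): no match needed
  Position 2 ('b'): matches sub[0] = 'b'
  Position 3 ('c'): no match needed
  Position 4 ('a'): no match needed
  Position 5 ('b'): no match needed
Only matched 1/3 characters => not a subsequence

0


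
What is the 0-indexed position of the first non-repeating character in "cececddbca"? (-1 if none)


Input: cececddbca
Character frequencies:
  'a': 1
  'b': 1
  'c': 4
  'd': 2
  'e': 2
Scanning left to right for freq == 1:
  Position 0 ('c'): freq=4, skip
  Position 1 ('e'): freq=2, skip
  Position 2 ('c'): freq=4, skip
  Position 3 ('e'): freq=2, skip
  Position 4 ('c'): freq=4, skip
  Position 5 ('d'): freq=2, skip
  Position 6 ('d'): freq=2, skip
  Position 7 ('b'): unique! => answer = 7

7


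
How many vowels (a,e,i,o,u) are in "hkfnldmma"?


Input: hkfnldmma
Checking each character:
  'h' at position 0: consonant
  'k' at position 1: consonant
  'f' at position 2: consonant
  'n' at position 3: consonant
  'l' at position 4: consonant
  'd' at position 5: consonant
  'm' at position 6: consonant
  'm' at position 7: consonant
  'a' at position 8: vowel (running total: 1)
Total vowels: 1

1


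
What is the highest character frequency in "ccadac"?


Input: ccadac
Character counts:
  'a': 2
  'c': 3
  'd': 1
Maximum frequency: 3

3


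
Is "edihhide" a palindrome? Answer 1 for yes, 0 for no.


Input: edihhide
Reversed: edihhide
  Compare pos 0 ('e') with pos 7 ('e'): match
  Compare pos 1 ('d') with pos 6 ('d'): match
  Compare pos 2 ('i') with pos 5 ('i'): match
  Compare pos 3 ('h') with pos 4 ('h'): match
Result: palindrome

1


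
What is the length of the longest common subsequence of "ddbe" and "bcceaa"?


LCS of "ddbe" and "bcceaa"
DP table:
           b    c    c    e    a    a
      0    0    0    0    0    0    0
  d   0    0    0    0    0    0    0
  d   0    0    0    0    0    0    0
  b   0    1    1    1    1    1    1
  e   0    1    1    1    2    2    2
LCS length = dp[4][6] = 2

2


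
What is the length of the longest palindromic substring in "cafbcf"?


Input: "cafbcf"
Checking substrings for palindromes:
  No multi-char palindromic substrings found
Longest palindromic substring: "c" with length 1

1


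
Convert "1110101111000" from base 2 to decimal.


Input: "1110101111000" in base 2
Positional expansion:
  Digit '1' (value 1) x 2^12 = 4096
  Digit '1' (value 1) x 2^11 = 2048
  Digit '1' (value 1) x 2^10 = 1024
  Digit '0' (value 0) x 2^9 = 0
  Digit '1' (value 1) x 2^8 = 256
  Digit '0' (value 0) x 2^7 = 0
  Digit '1' (value 1) x 2^6 = 64
  Digit '1' (value 1) x 2^5 = 32
  Digit '1' (value 1) x 2^4 = 16
  Digit '1' (value 1) x 2^3 = 8
  Digit '0' (value 0) x 2^2 = 0
  Digit '0' (value 0) x 2^1 = 0
  Digit '0' (value 0) x 2^0 = 0
Sum = 7544

7544


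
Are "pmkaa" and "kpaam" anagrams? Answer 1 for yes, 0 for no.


Strings: "pmkaa", "kpaam"
Sorted first:  aakmp
Sorted second: aakmp
Sorted forms match => anagrams

1


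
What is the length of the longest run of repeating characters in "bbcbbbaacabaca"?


Input: "bbcbbbaacabaca"
Scanning for longest run:
  Position 1 ('b'): continues run of 'b', length=2
  Position 2 ('c'): new char, reset run to 1
  Position 3 ('b'): new char, reset run to 1
  Position 4 ('b'): continues run of 'b', length=2
  Position 5 ('b'): continues run of 'b', length=3
  Position 6 ('a'): new char, reset run to 1
  Position 7 ('a'): continues run of 'a', length=2
  Position 8 ('c'): new char, reset run to 1
  Position 9 ('a'): new char, reset run to 1
  Position 10 ('b'): new char, reset run to 1
  Position 11 ('a'): new char, reset run to 1
  Position 12 ('c'): new char, reset run to 1
  Position 13 ('a'): new char, reset run to 1
Longest run: 'b' with length 3

3


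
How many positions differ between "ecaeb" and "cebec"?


Comparing "ecaeb" and "cebec" position by position:
  Position 0: 'e' vs 'c' => DIFFER
  Position 1: 'c' vs 'e' => DIFFER
  Position 2: 'a' vs 'b' => DIFFER
  Position 3: 'e' vs 'e' => same
  Position 4: 'b' vs 'c' => DIFFER
Positions that differ: 4

4


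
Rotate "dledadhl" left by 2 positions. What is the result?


Input: "dledadhl", rotate left by 2
First 2 characters: "dl"
Remaining characters: "edadhl"
Concatenate remaining + first: "edadhl" + "dl" = "edadhldl"

edadhldl


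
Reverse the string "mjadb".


Input: mjadb
Reading characters right to left:
  Position 4: 'b'
  Position 3: 'd'
  Position 2: 'a'
  Position 1: 'j'
  Position 0: 'm'
Reversed: bdajm

bdajm


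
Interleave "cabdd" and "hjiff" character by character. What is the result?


Interleaving "cabdd" and "hjiff":
  Position 0: 'c' from first, 'h' from second => "ch"
  Position 1: 'a' from first, 'j' from second => "aj"
  Position 2: 'b' from first, 'i' from second => "bi"
  Position 3: 'd' from first, 'f' from second => "df"
  Position 4: 'd' from first, 'f' from second => "df"
Result: chajbidfdf

chajbidfdf


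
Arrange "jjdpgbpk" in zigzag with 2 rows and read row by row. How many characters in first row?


Zigzag "jjdpgbpk" into 2 rows:
Placing characters:
  'j' => row 0
  'j' => row 1
  'd' => row 0
  'p' => row 1
  'g' => row 0
  'b' => row 1
  'p' => row 0
  'k' => row 1
Rows:
  Row 0: "jdgp"
  Row 1: "jpbk"
First row length: 4

4


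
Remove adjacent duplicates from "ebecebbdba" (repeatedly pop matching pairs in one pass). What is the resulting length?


Input: ebecebbdba
Stack-based adjacent duplicate removal:
  Read 'e': push. Stack: e
  Read 'b': push. Stack: eb
  Read 'e': push. Stack: ebe
  Read 'c': push. Stack: ebec
  Read 'e': push. Stack: ebece
  Read 'b': push. Stack: ebeceb
  Read 'b': matches stack top 'b' => pop. Stack: ebece
  Read 'd': push. Stack: ebeced
  Read 'b': push. Stack: ebecedb
  Read 'a': push. Stack: ebecedba
Final stack: "ebecedba" (length 8)

8


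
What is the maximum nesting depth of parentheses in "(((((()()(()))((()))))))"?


Input: "(((((()()(()))((()))))))"
Tracking depth:
  Position 0 '(': depth becomes 1
  Position 1 '(': depth becomes 2
  Position 2 '(': depth becomes 3
  Position 3 '(': depth becomes 4
  Position 4 '(': depth becomes 5
  Position 5 '(': depth becomes 6
  Position 6 ')': depth becomes 5
  Position 7 '(': depth becomes 6
  Position 8 ')': depth becomes 5
  Position 9 '(': depth becomes 6
  Position 10 '(': depth becomes 7
  Position 11 ')': depth becomes 6
  Position 12 ')': depth becomes 5
  Position 13 ')': depth becomes 4
  Position 14 '(': depth becomes 5
  Position 15 '(': depth becomes 6
  Position 16 '(': depth becomes 7
  Position 17 ')': depth becomes 6
  Position 18 ')': depth becomes 5
  Position 19 ')': depth becomes 4
  Position 20 ')': depth becomes 3
  Position 21 ')': depth becomes 2
  Position 22 ')': depth becomes 1
  Position 23 ')': depth becomes 0
Maximum depth reached: 7

7


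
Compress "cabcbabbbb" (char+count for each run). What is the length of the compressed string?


Input: cabcbabbbb
Runs:
  'c' x 1 => "c1"
  'a' x 1 => "a1"
  'b' x 1 => "b1"
  'c' x 1 => "c1"
  'b' x 1 => "b1"
  'a' x 1 => "a1"
  'b' x 4 => "b4"
Compressed: "c1a1b1c1b1a1b4"
Compressed length: 14

14


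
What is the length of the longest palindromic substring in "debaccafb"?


Input: "debaccafb"
Checking substrings for palindromes:
  [3:7] "acca" (len 4) => palindrome
  [4:6] "cc" (len 2) => palindrome
Longest palindromic substring: "acca" with length 4

4


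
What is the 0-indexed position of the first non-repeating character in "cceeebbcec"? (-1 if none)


Input: cceeebbcec
Character frequencies:
  'b': 2
  'c': 4
  'e': 4
Scanning left to right for freq == 1:
  Position 0 ('c'): freq=4, skip
  Position 1 ('c'): freq=4, skip
  Position 2 ('e'): freq=4, skip
  Position 3 ('e'): freq=4, skip
  Position 4 ('e'): freq=4, skip
  Position 5 ('b'): freq=2, skip
  Position 6 ('b'): freq=2, skip
  Position 7 ('c'): freq=4, skip
  Position 8 ('e'): freq=4, skip
  Position 9 ('c'): freq=4, skip
  No unique character found => answer = -1

-1


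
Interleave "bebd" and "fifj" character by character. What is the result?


Interleaving "bebd" and "fifj":
  Position 0: 'b' from first, 'f' from second => "bf"
  Position 1: 'e' from first, 'i' from second => "ei"
  Position 2: 'b' from first, 'f' from second => "bf"
  Position 3: 'd' from first, 'j' from second => "dj"
Result: bfeibfdj

bfeibfdj
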